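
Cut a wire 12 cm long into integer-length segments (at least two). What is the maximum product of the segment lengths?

81

Fill g[k] for k=2..12: at each k try every first piece i and multiply by the better of (k−i) uncut or g[k−i].
g[2] = 1*max(1,0) = 1*1 = 1
g[3] = 1*max(2,1) = 1*2 = 2
g[4] = 2*max(2,1) = 2*2 = 4
g[5] = 2*max(3,2) = 2*3 = 6
g[6] = 3*max(3,2) = 3*3 = 9
g[7] = 2*max(5,6) = 2*6 = 12
g[8] = 2*max(6,9) = 2*9 = 18
g[9] = 3*max(6,9) = 3*9 = 27
g[10] = 2*max(8,18) = 2*18 = 36
g[11] = 2*max(9,27) = 2*27 = 54
g[12] = 3*max(9,27) = 3*27 = 81
One optimal split: 3 + 3 + 3 + 3; product 3*3*3*3 = 81.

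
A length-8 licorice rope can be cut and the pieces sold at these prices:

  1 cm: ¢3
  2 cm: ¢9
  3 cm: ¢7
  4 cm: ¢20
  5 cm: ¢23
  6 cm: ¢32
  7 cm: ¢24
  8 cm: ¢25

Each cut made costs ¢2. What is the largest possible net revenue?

Let r[k] be the best obtainable value from length k. For each k, try every first piece i and keep the best of price[i] + r[k−i] minus the 2 cut fee when i<k.
r[1] = 3
r[2] = 9
r[3] = 10  (first piece 1, then r[2]=9)
r[4] = 20
r[5] = 23
r[6] = 32
r[7] = 33  (first piece 1, then r[6]=32)
r[8] = 39  (first piece 2, then r[6]=32)
One optimal plan: pieces 6 + 2 (1 cut) → ¢41 − ¢2 = ¢39.

39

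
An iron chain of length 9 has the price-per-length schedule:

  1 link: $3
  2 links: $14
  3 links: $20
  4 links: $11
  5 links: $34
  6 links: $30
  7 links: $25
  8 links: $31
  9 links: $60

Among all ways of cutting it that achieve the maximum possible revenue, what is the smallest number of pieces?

3

Let r[k] be the best obtainable value from length k. For each k, try every first piece i and keep the best of price[i] + r[k−i].
r[1] = 3
r[2] = max(3+3, 14+0) = 14
r[3] = max(3+14, 14+3, 20+0) = 20
r[4] = max(3+20, 14+14, 20+3, 11+0) = 28
r[5] = max(3+28, 14+20, 20+14, 11+3, 34+0) = 34
r[6] = max(3+34, 14+28, 20+20, 11+14, 34+3, 30+0) = 42
r[7] = max(3+42, 14+34, 20+28, …, 30+3, 25+0) = 48
r[8] = max(3+48, 14+42, 20+34, …, 25+3, 31+0) = 56
r[9] = max(3+56, 14+48, 20+42, …, 31+3, 60+0) = 62
Maximum revenue is $62.
Now minimize piece count subject to staying optimal: for each k, pieces[k] = 1 + min over i with p[i]+r[k−i]=r[k] of pieces[k−i].
pieces[6] = 3
pieces[7] = 2
pieces[8] = 4
pieces[9] = 3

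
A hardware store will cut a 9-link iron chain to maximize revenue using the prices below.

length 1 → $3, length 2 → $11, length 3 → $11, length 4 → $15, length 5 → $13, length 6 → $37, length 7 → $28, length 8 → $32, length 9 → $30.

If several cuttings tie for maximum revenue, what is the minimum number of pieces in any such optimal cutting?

3

Let r[k] be the best obtainable value from length k. For each k, try every first piece i and keep the best of price[i] + r[k−i].
r[1] = 3
r[2] = max(3+3, 11+0) = 11
r[3] = max(3+11, 11+3, 11+0) = 14
r[4] = max(3+14, 11+11, 11+3, 15+0) = 22
r[5] = max(3+22, 11+14, 11+11, 15+3, 13+0) = 25
r[6] = max(3+25, 11+22, 11+14, 15+11, 13+3, 37+0) = 37
r[7] = max(3+37, 11+25, 11+22, …, 37+3, 28+0) = 40
r[8] = max(3+40, 11+37, 11+25, …, 28+3, 32+0) = 48
r[9] = max(3+48, 11+40, 11+37, …, 32+3, 30+0) = 51
Maximum revenue is $51.
Now minimize piece count subject to staying optimal: for each k, pieces[k] = 1 + min over i with p[i]+r[k−i]=r[k] of pieces[k−i].
pieces[6] = 1
pieces[7] = 2
pieces[8] = 2
pieces[9] = 3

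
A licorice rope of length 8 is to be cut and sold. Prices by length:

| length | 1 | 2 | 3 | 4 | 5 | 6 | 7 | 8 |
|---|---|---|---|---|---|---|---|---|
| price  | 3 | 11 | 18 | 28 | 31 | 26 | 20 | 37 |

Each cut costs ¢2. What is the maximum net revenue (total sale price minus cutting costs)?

Consider every possible first cut. r[k] is the best of p[i]+r[k−i] over all sellable i≤k, charging 2 whenever i<k.
r[1] = 3
r[2] = max(3+3-2, 11+0) = 11
r[3] = max(3+11-2, 11+3-2, 18+0) = 18
r[4] = max(3+18-2, 11+11-2, 18+3-2, 28+0) = 28
r[5] = max(3+28-2, 11+18-2, 18+11-2, 28+3-2, 31+0) = 31
r[6] = max(3+31-2, 11+28-2, 18+18-2, 28+11-2, 31+3-2, 26+0) = 37
r[7] = max(3+37-2, 11+31-2, 18+28-2, …, 26+3-2, 20+0) = 44
r[8] = max(3+44-2, 11+37-2, 18+31-2, …, 20+3-2, 37+0) = 54
One optimal plan: pieces 4 + 4 (1 cut) → ¢56 − ¢2 = ¢54.

54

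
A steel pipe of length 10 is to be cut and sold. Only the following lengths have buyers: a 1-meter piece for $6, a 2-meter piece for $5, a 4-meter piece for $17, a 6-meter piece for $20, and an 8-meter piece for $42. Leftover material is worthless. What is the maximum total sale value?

60

Let f[k] be the best obtainable value from length k. For each k, try every first piece i and keep the best of price[i] + f[k−i].
f[1] = 6
f[2] = max(6+6, 5+0) = 12
f[3] = max(6+12, 5+6) = 18
f[4] = max(6+18, 5+12, 17+0) = 24
f[5] = max(6+24, 5+18, 17+6) = 30
f[6] = max(6+30, 5+24, 17+12, 20+0) = 36
f[7] = max(6+36, 5+30, 17+18, 20+6) = 42
f[8] = max(6+42, 5+36, 17+24, 20+12, 42+0) = 48
f[9] = max(6+48, 5+42, 17+30, 20+18, 42+6) = 54
f[10] = max(6+54, 5+48, 17+36, 20+24, 42+12) = 60
One optimal cutting: 1 + 1 + 1 + 1 + 1 + 1 + 1 + 1 + 1 + 1 → $60.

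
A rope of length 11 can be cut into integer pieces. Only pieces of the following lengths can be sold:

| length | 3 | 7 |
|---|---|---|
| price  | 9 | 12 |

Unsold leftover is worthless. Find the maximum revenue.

Build f[k] bottom-up: f[k] = max over allowed piece i of (p[i] + f[k−i]).
f[1] = 0
f[2] = 0
f[3] = 9
f[4] = 9
f[5] = 9
f[6] = 18  (first piece 3, then f[3]=9)
f[7] = max(9+9, 12+0) = 18
f[8] = max(9+9, 12+0) = 18
f[9] = max(9+18, 12+0) = 27
f[10] = max(9+18, 12+9) = 27
f[11] = max(9+18, 12+9) = 27
One optimal cutting: pieces 3 + 3 + 3 with 2 units of scrap → €27.

27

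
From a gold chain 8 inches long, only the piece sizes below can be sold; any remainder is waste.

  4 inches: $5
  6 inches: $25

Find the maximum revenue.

25

Consider every possible first cut. r[k] is the best of p[i]+r[k−i] over all sellable i≤k.
r[1] = 0
r[2] = 0
r[3] = 0
r[4] = 5
r[5] = 5
r[6] = max(5+0, 25+0) = 25
r[7] = max(5+0, 25+0) = 25
r[8] = max(5+5, 25+0) = 25
One optimal cutting: pieces 6 with 2 inches of scrap → $25.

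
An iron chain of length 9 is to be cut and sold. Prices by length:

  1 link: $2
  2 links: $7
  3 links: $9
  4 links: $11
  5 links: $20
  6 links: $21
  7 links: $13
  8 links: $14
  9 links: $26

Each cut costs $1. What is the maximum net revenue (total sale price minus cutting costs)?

Let v[k] be the best obtainable value from length k. For each k, try every first piece i and keep the best of price[i] + v[k−i] minus the 1 cut fee when i<k.
v[1] = 2
v[2] = max(2+2-1, 7+0) = 7
v[3] = max(2+7-1, 7+2-1, 9+0) = 9
v[4] = max(2+9-1, 7+7-1, 9+2-1, 11+0) = 13
v[5] = max(2+13-1, 7+9-1, 9+7-1, 11+2-1, 20+0) = 20
v[6] = max(2+20-1, 7+13-1, 9+9-1, 11+7-1, 20+2-1, 21+0) = 21
v[7] = max(2+21-1, 7+20-1, 9+13-1, …, 21+2-1, 13+0) = 26
v[8] = max(2+26-1, 7+21-1, 9+20-1, …, 13+2-1, 14+0) = 28
v[9] = max(2+28-1, 7+26-1, 9+21-1, …, 14+2-1, 26+0) = 32
One optimal plan: pieces 5 + 2 + 2 (2 cuts) → $34 − $2 = $32.

32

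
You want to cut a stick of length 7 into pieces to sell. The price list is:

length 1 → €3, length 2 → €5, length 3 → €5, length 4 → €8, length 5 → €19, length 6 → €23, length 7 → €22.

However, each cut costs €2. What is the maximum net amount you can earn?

24

Build net[k] bottom-up: net[k] = max over allowed piece i of (p[i] + net[k−i]) − 2 per cut.
net[1] = 3
net[2] = max(3+3-2, 5+0) = 5
net[3] = max(3+5-2, 5+3-2, 5+0) = 6
net[4] = max(3+6-2, 5+5-2, 5+3-2, 8+0) = 8
net[5] = max(3+8-2, 5+6-2, 5+5-2, 8+3-2, 19+0) = 19
net[6] = max(3+19-2, 5+8-2, 5+6-2, 8+5-2, 19+3-2, 23+0) = 23
net[7] = max(3+23-2, 5+19-2, 5+8-2, …, 23+3-2, 22+0) = 24
One optimal plan: pieces 6 + 1 (1 cut) → €26 − €2 = €24.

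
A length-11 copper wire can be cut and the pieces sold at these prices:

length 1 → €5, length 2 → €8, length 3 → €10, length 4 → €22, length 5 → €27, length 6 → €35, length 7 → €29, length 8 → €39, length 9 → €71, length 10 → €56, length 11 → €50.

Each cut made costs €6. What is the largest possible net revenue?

Let net[k] be the best obtainable value from length k. For each k, try every first piece i and keep the best of price[i] + net[k−i] minus the 6 cut fee when i<k.
net[1] = 5
net[2] = max(5+5-6, 8+0) = 8
net[3] = max(5+8-6, 8+5-6, 10+0) = 10
net[4] = max(5+10-6, 8+8-6, 10+5-6, 22+0) = 22
net[5] = max(5+22-6, 8+10-6, 10+8-6, 22+5-6, 27+0) = 27
net[6] = max(5+27-6, 8+22-6, 10+10-6, 22+8-6, 27+5-6, 35+0) = 35
net[7] = max(5+35-6, 8+27-6, 10+22-6, …, 35+5-6, 29+0) = 34
net[8] = max(5+34-6, 8+35-6, 10+27-6, …, 29+5-6, 39+0) = 39
net[9] = max(5+39-6, 8+34-6, 10+35-6, …, 39+5-6, 71+0) = 71
net[10] = max(5+71-6, 8+39-6, 10+34-6, …, 71+5-6, 56+0) = 70
net[11] = max(5+70-6, 8+71-6, 10+39-6, …, 56+5-6, 50+0) = 73
One optimal plan: pieces 9 + 2 (1 cut) → €79 − €6 = €73.

73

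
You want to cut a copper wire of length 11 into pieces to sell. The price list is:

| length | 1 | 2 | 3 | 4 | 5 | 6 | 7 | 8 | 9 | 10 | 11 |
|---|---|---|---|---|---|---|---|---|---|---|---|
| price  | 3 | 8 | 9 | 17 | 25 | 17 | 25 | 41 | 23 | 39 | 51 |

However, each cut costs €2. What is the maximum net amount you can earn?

51

Build v[k] bottom-up: v[k] = max over allowed piece i of (p[i] + v[k−i]) − 2 per cut.
v[1] = 3
v[2] = 8
v[3] = 9  (first piece 1, then v[2]=8)
v[4] = 17
v[5] = 25
v[6] = 26  (first piece 1, then v[5]=25)
v[7] = 31  (first piece 2, then v[5]=25)
v[8] = 41
v[9] = 42  (first piece 1, then v[8]=41)
v[10] = 48  (first piece 5, then v[5]=25)
v[11] = 51
Best is to make no cuts and sell whole for €51.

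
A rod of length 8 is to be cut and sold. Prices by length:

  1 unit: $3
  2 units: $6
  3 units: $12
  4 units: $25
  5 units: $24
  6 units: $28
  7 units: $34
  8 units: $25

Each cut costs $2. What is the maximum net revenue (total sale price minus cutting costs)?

48

Build r[k] bottom-up: r[k] = max over allowed piece i of (p[i] + r[k−i]) − 2 per cut.
r[1] = 3
r[2] = max(3+3-2, 6+0) = 6
r[3] = max(3+6-2, 6+3-2, 12+0) = 12
r[4] = max(3+12-2, 6+6-2, 12+3-2, 25+0) = 25
r[5] = max(3+25-2, 6+12-2, 12+6-2, 25+3-2, 24+0) = 26
r[6] = max(3+26-2, 6+25-2, 12+12-2, 25+6-2, 24+3-2, 28+0) = 29
r[7] = max(3+29-2, 6+26-2, 12+25-2, …, 28+3-2, 34+0) = 35
r[8] = max(3+35-2, 6+29-2, 12+26-2, …, 34+3-2, 25+0) = 48
One optimal plan: pieces 4 + 4 (1 cut) → $50 − $2 = $48.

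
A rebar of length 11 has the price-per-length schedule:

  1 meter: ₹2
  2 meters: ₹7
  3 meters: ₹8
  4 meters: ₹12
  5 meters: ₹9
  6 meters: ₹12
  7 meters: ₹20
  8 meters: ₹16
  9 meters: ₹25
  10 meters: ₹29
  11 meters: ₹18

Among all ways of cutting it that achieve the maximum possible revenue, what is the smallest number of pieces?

Consider every possible first cut. r[k] is the best of p[i]+r[k−i] over all sellable i≤k.
r[1] = 2
r[2] = max(2+2, 7+0) = 7
r[3] = max(2+7, 7+2, 8+0) = 9
r[4] = max(2+9, 7+7, 8+2, 12+0) = 14
r[5] = max(2+14, 7+9, 8+7, 12+2, 9+0) = 16
r[6] = max(2+16, 7+14, 8+9, 12+7, 9+2, 12+0) = 21
r[7] = max(2+21, 7+16, 8+14, …, 12+2, 20+0) = 23
r[8] = max(2+23, 7+21, 8+16, …, 20+2, 16+0) = 28
r[9] = max(2+28, 7+23, 8+21, …, 16+2, 25+0) = 30
r[10] = max(2+30, 7+28, 8+23, …, 25+2, 29+0) = 35
r[11] = max(2+35, 7+30, 8+28, …, 29+2, 18+0) = 37
Maximum revenue is ₹37.
Now minimize piece count subject to staying optimal: for each k, pieces[k] = 1 + min over i with p[i]+r[k−i]=r[k] of pieces[k−i].
pieces[8] = 4
pieces[9] = 5
pieces[10] = 5
pieces[11] = 6

6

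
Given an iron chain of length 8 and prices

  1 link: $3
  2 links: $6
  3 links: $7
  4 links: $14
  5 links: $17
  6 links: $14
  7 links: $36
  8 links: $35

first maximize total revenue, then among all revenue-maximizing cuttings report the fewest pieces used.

2

Let r[k] be the best obtainable value from length k. For each k, try every first piece i and keep the best of price[i] + r[k−i].
r[1] = 3
r[2] = 6  (first piece 1, then r[1]=3)
r[3] = 9  (first piece 1, then r[2]=6)
r[4] = 14
r[5] = 17  (first piece 1, then r[4]=14)
r[6] = 20  (first piece 1, then r[5]=17)
r[7] = 36
r[8] = 39  (first piece 1, then r[7]=36)
Maximum revenue is $39.
Now minimize piece count subject to staying optimal: for each k, pieces[k] = 1 + min over i with p[i]+r[k−i]=r[k] of pieces[k−i].
pieces[5] = 1
pieces[6] = 2
pieces[7] = 1
pieces[8] = 2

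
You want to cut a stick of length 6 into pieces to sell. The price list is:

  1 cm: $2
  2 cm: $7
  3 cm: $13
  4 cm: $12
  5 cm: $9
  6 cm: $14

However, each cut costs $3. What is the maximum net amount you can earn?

23

Let v[k] be the best obtainable value from length k. For each k, try every first piece i and keep the best of price[i] + v[k−i] minus the 3 cut fee when i<k.
v[1] = 2
v[2] = max(2+2-3, 7+0) = 7
v[3] = max(2+7-3, 7+2-3, 13+0) = 13
v[4] = max(2+13-3, 7+7-3, 13+2-3, 12+0) = 12
v[5] = max(2+12-3, 7+13-3, 13+7-3, 12+2-3, 9+0) = 17
v[6] = max(2+17-3, 7+12-3, 13+13-3, 12+7-3, 9+2-3, 14+0) = 23
One optimal plan: pieces 3 + 3 (1 cut) → $26 − $3 = $23.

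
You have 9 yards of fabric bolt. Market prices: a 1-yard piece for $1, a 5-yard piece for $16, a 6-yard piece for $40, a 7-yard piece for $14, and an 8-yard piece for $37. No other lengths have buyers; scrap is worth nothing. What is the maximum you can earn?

Let r[k] be the best obtainable value from length k. For each k, try every first piece i and keep the best of price[i] + r[k−i].
r[1] = 1
r[2] = 2  (first piece 1, then r[1]=1)
r[3] = 3  (first piece 1, then r[2]=2)
r[4] = 4  (first piece 1, then r[3]=3)
r[5] = 16
r[6] = 40
r[7] = 41  (first piece 1, then r[6]=40)
r[8] = 42  (first piece 1, then r[7]=41)
r[9] = 43  (first piece 1, then r[8]=42)
One optimal cutting: 6 + 1 + 1 + 1 → $43.

43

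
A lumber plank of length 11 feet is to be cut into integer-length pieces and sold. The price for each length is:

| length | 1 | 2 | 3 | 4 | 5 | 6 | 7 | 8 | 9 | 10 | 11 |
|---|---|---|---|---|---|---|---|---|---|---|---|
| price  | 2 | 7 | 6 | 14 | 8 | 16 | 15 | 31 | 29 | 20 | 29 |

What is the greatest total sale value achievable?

40

Consider every possible first cut. best[k] is the best of p[i]+best[k−i] over all sellable i≤k.
best[1] = 2
best[2] = 7
best[3] = 9  (first piece 1, then best[2]=7)
best[4] = 14  (first piece 2, then best[2]=7)
best[5] = 16  (first piece 1, then best[4]=14)
best[6] = 21  (first piece 2, then best[4]=14)
best[7] = 23  (first piece 1, then best[6]=21)
best[8] = 31
best[9] = 33  (first piece 1, then best[8]=31)
best[10] = 38  (first piece 2, then best[8]=31)
best[11] = 40  (first piece 1, then best[10]=38)
One optimal cutting: 8 + 2 + 1 → $31 + $7 + $2 = $40.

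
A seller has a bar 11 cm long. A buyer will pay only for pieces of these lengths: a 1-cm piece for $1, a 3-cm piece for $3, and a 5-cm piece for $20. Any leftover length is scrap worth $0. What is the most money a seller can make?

Consider every possible first cut. r[k] is the best of p[i]+r[k−i] over all sellable i≤k.
r[1] = 1
r[2] = 2  (first piece 1, then r[1]=1)
r[3] = max(1+2, 3+0) = 3
r[4] = max(1+3, 3+1) = 4
r[5] = max(1+4, 3+2, 20+0) = 20
r[6] = max(1+20, 3+3, 20+1) = 21
r[7] = max(1+21, 3+4, 20+2) = 22
r[8] = max(1+22, 3+20, 20+3) = 23
r[9] = max(1+23, 3+21, 20+4) = 24
r[10] = max(1+24, 3+22, 20+20) = 40
r[11] = max(1+40, 3+23, 20+21) = 41
One optimal cutting: 5 + 5 + 1 → $41.

41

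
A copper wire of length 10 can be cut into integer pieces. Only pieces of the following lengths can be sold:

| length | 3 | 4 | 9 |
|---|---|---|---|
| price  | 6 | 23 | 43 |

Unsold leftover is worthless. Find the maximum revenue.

Let f[k] be the best obtainable value from length k. For each k, try every first piece i and keep the best of price[i] + f[k−i].
f[1] = 0
f[2] = 0
f[3] = 6
f[4] = max(6+0, 23+0) = 23
f[5] = max(6+0, 23+0) = 23
f[6] = max(6+6, 23+0) = 23
f[7] = max(6+23, 23+6) = 29
f[8] = max(6+23, 23+23) = 46
f[9] = max(6+23, 23+23, 43+0) = 46
f[10] = max(6+29, 23+23, 43+0) = 46
One optimal cutting: pieces 4 + 4 with 2 meters of scrap → €46.

46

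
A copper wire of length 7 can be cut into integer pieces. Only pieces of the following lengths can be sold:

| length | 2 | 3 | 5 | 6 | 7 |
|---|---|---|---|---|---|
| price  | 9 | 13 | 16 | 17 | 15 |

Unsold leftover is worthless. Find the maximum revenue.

31

Consider every possible first cut. best[k] is the best of p[i]+best[k−i] over all sellable i≤k.
best[1] = 0
best[2] = 9
best[3] = 13
best[4] = 18  (first piece 2, then best[2]=9)
best[5] = 22  (first piece 2, then best[3]=13)
best[6] = 27  (first piece 2, then best[4]=18)
best[7] = 31  (first piece 2, then best[5]=22)
One optimal cutting: 3 + 2 + 2 → €31.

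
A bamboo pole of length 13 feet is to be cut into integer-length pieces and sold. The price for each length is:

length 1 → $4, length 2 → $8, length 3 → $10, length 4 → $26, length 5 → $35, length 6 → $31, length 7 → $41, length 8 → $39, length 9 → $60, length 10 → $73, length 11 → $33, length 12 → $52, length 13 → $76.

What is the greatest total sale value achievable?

87

Let best[k] be the best obtainable value from length k. For each k, try every first piece i and keep the best of price[i] + best[k−i].
best[1] = 4
best[2] = 8  (first piece 1, then best[1]=4)
best[3] = 12  (first piece 1, then best[2]=8)
best[4] = 26
best[5] = 35
best[6] = 39  (first piece 1, then best[5]=35)
best[7] = 43  (first piece 1, then best[6]=39)
best[8] = 52  (first piece 4, then best[4]=26)
best[9] = 61  (first piece 4, then best[5]=35)
best[10] = 73
best[11] = 77  (first piece 1, then best[10]=73)
best[12] = 81  (first piece 1, then best[11]=77)
best[13] = 87  (first piece 4, then best[9]=61)
One optimal cutting: 5 + 4 + 4 → $35 + $26 + $26 = $87.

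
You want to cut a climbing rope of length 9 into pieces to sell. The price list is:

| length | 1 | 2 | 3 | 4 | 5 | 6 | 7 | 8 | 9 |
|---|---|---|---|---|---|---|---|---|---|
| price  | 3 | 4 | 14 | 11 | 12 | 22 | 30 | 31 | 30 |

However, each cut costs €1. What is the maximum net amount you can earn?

40

Let net[k] be the best obtainable value from length k. For each k, try every first piece i and keep the best of price[i] + net[k−i] minus the 1 cut fee when i<k.
net[1] = 3
net[2] = 5  (first piece 1, then net[1]=3)
net[3] = 14
net[4] = 16  (first piece 1, then net[3]=14)
net[5] = 18  (first piece 1, then net[4]=16)
net[6] = 27  (first piece 3, then net[3]=14)
net[7] = 30
net[8] = 32  (first piece 1, then net[7]=30)
net[9] = 40  (first piece 3, then net[6]=27)
One optimal plan: pieces 3 + 3 + 3 (2 cuts) → €42 − €2 = €40.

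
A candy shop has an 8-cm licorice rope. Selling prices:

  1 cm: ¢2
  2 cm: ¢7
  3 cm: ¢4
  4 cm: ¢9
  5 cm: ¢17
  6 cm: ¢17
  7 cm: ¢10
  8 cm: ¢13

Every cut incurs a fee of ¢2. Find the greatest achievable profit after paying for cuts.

22

Consider every possible first cut. r[k] is the best of p[i]+r[k−i] over all sellable i≤k, charging 2 whenever i<k.
r[1] = 2
r[2] = max(2+2-2, 7+0) = 7
r[3] = max(2+7-2, 7+2-2, 4+0) = 7
r[4] = max(2+7-2, 7+7-2, 4+2-2, 9+0) = 12
r[5] = max(2+12-2, 7+7-2, 4+7-2, 9+2-2, 17+0) = 17
r[6] = max(2+17-2, 7+12-2, 4+7-2, 9+7-2, 17+2-2, 17+0) = 17
r[7] = max(2+17-2, 7+17-2, 4+12-2, …, 17+2-2, 10+0) = 22
r[8] = max(2+22-2, 7+17-2, 4+17-2, …, 10+2-2, 13+0) = 22
One optimal plan: pieces 5 + 2 + 1 (2 cuts) → ¢26 − ¢4 = ¢22.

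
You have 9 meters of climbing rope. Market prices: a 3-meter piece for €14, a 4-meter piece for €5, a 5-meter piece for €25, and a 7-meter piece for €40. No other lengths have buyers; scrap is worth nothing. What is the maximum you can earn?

Build r[k] bottom-up: r[k] = max over allowed piece i of (p[i] + r[k−i]).
r[1] = 0
r[2] = 0
r[3] = 14
r[4] = 14
r[5] = 25
r[6] = 28  (first piece 3, then r[3]=14)
r[7] = 40
r[8] = 40
r[9] = 42  (first piece 3, then r[6]=28)
One optimal cutting: 3 + 3 + 3 → €42.

42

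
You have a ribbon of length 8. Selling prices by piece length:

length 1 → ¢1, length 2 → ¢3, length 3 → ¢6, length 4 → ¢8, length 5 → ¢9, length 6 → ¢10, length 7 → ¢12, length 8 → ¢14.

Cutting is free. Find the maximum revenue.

16

Build v[k] bottom-up: v[k] = max over allowed piece i of (p[i] + v[k−i]).
v[1] = 1
v[2] = 3
v[3] = 6
v[4] = 8
v[5] = 9  (first piece 1, then v[4]=8)
v[6] = 12  (first piece 3, then v[3]=6)
v[7] = 14  (first piece 3, then v[4]=8)
v[8] = 16  (first piece 4, then v[4]=8)
One optimal cutting: 4 + 4 → ¢8 + ¢8 = ¢16.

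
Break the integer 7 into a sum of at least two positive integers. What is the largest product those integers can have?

12

Let f[k] be the best product for length k (with at least one cut). For each first piece i, the rest contributes max(k−i, f[k−i]).
f[2] = 1·max(1,0) = 1·1 = 1
f[3] = max(1·2, 2·1) = 2
f[4] = max(1·3, 2·2, 3·1) = 4
f[5] = max(1·4, 2·3, 3·2, 4·1) = 6
f[6] = max(1·6, 2·4, 3·3, 4·2, 5·1) = 9
f[7] = max(1·9, 2·6, 3·4, 4·3, 5·2, 6·1) = 12
One optimal split: 3 + 2 + 2; product 3·2·2 = 12.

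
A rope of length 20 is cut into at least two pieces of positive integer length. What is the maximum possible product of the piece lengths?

Let P[k] be the best product for length k (with at least one cut). For each first piece i, the rest contributes max(k−i, P[k−i]).
P[2] = 1×max(1,0) = 1×1 = 1
P[3] = max(1×2, 2×1) = 2
P[4] = max(1×3, 2×2, 3×1) = 4
P[5] = max(1×4, 2×3, 3×2, 4×1) = 6
P[6] = max(1×6, 2×4, 3×3, 4×2, 5×1) = 9
P[7] = max(1×9, 2×6, 3×4, 4×3, 5×2, 6×1) = 12
P[8] = max(1×12, 2×9, 3×6, …, 6×2, 7×1) = 18
P[9] = max(1×18, 2×12, 3×9, …, 7×2, 8×1) = 27
P[10] = max(1×27, 2×18, 3×12, …, 8×2, 9×1) = 36
P[11] = max(1×36, 2×27, 3×18, …, 9×2, 10×1) = 54
P[12] = max(1×54, 2×36, 3×27, …, 10×2, 11×1) = 81
P[13] = max(1×81, 2×54, 3×36, …, 11×2, 12×1) = 108
P[14] = max(1×108, 2×81, 3×54, …, 12×2, 13×1) = 162
P[15] = max(1×162, 2×108, 3×81, …, 13×2, 14×1) = 243
P[16] = max(1×243, 2×162, 3×108, …, 14×2, 15×1) = 324
P[17] = max(1×324, 2×243, 3×162, …, 15×2, 16×1) = 486
P[18] = max(1×486, 2×324, 3×243, …, 16×2, 17×1) = 729
P[19] = max(1×729, 2×486, 3×324, …, 17×2, 18×1) = 972
P[20] = max(1×972, 2×729, 3×486, …, 18×2, 19×1) = 1458
One optimal split: 3 + 3 + 3 + 3 + 3 + 3 + 2; product 3×3×3×3×3×3×2 = 1458.

1458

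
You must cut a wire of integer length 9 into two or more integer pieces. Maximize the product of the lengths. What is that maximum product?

27

Let g[k] be the best product for length k (with at least one cut). For each first piece i, the rest contributes max(k−i, g[k−i]).
g[2] = 1·max(1,0) = 1·1 = 1
g[3] = 1·max(2,1) = 1·2 = 2
g[4] = 2·max(2,1) = 2·2 = 4
g[5] = 2·max(3,2) = 2·3 = 6
g[6] = 3·max(3,2) = 3·3 = 9
g[7] = 2·max(5,6) = 2·6 = 12
g[8] = 2·max(6,9) = 2·9 = 18
g[9] = 3·max(6,9) = 3·9 = 27
One optimal split: 3 + 3 + 3; product 3·3·3 = 27.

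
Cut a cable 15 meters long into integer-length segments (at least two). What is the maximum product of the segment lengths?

Fill g[k] for k=2..15: at each k try every first piece i and multiply by the better of (k−i) uncut or g[k−i].
Small cases: g[2]=1, g[3]=2, g[4]=4, g[5]=6, g[6]=9, g[7]=12.
g[8] = max(1×12, 2×9, 3×6, …, 6×2, 7×1) = 18
g[9] = max(1×18, 2×12, 3×9, …, 7×2, 8×1) = 27
g[10] = max(1×27, 2×18, 3×12, …, 8×2, 9×1) = 36
g[11] = max(1×36, 2×27, 3×18, …, 9×2, 10×1) = 54
g[12] = max(1×54, 2×36, 3×27, …, 10×2, 11×1) = 81
g[13] = max(1×81, 2×54, 3×36, …, 11×2, 12×1) = 108
g[14] = max(1×108, 2×81, 3×54, …, 12×2, 13×1) = 162
g[15] = max(1×162, 2×108, 3×81, …, 13×2, 14×1) = 243
One optimal split: 3 + 3 + 3 + 3 + 3; product 3×3×3×3×3 = 243.

243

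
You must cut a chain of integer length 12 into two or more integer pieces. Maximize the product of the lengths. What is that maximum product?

Let prod[k] be the best product for length k (with at least one cut). For each first piece i, the rest contributes max(k−i, prod[k−i]).
prod[2] = 1*max(1,0) = 1*1 = 1
prod[3] = max(1*2, 2*1) = 2
prod[4] = max(1*3, 2*2, 3*1) = 4
prod[5] = max(1*4, 2*3, 3*2, 4*1) = 6
prod[6] = max(1*6, 2*4, 3*3, 4*2, 5*1) = 9
prod[7] = max(1*9, 2*6, 3*4, 4*3, 5*2, 6*1) = 12
prod[8] = max(1*12, 2*9, 3*6, …, 6*2, 7*1) = 18
prod[9] = max(1*18, 2*12, 3*9, …, 7*2, 8*1) = 27
prod[10] = max(1*27, 2*18, 3*12, …, 8*2, 9*1) = 36
prod[11] = max(1*36, 2*27, 3*18, …, 9*2, 10*1) = 54
prod[12] = max(1*54, 2*36, 3*27, …, 10*2, 11*1) = 81
One optimal split: 3 + 3 + 3 + 3; product 3*3*3*3 = 81.

81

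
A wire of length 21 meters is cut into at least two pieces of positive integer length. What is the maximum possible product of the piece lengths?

Define g[k] = max over 1≤i<k of i · max(k−i, g[k−i]); the inner max lets the remainder stay uncut if that's better.
g[2] = 1*max(1,0) = 1*1 = 1
g[3] = 1*max(2,1) = 1*2 = 2
g[4] = 2*max(2,1) = 2*2 = 4
g[5] = 2*max(3,2) = 2*3 = 6
g[6] = 3*max(3,2) = 3*3 = 9
g[7] = 2*max(5,6) = 2*6 = 12
g[8] = 2*max(6,9) = 2*9 = 18
g[9] = 3*max(6,9) = 3*9 = 27
g[10] = 2*max(8,18) = 2*18 = 36
g[11] = 2*max(9,27) = 2*27 = 54
g[12] = 3*max(9,27) = 3*27 = 81
g[13] = 2*max(11,54) = 2*54 = 108
g[14] = 2*max(12,81) = 2*81 = 162
g[15] = 3*max(12,81) = 3*81 = 243
g[16] = 2*max(14,162) = 2*162 = 324
g[17] = 2*max(15,243) = 2*243 = 486
g[18] = 3*max(15,243) = 3*243 = 729
g[19] = 2*max(17,486) = 2*486 = 972
g[20] = 2*max(18,729) = 2*729 = 1458
g[21] = 3*max(18,729) = 3*729 = 2187
One optimal split: 3 + 3 + 3 + 3 + 3 + 3 + 3; product 3*3*3*3*3*3*3 = 2187.

2187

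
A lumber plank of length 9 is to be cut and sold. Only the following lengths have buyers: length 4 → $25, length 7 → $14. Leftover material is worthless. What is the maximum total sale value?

50

Consider every possible first cut. f[k] is the best of p[i]+f[k−i] over all sellable i≤k.
f[1] = 0
f[2] = 0
f[3] = 0
f[4] = 25
f[5] = 25
f[6] = 25
f[7] = max(25+0, 14+0) = 25
f[8] = max(25+25, 14+0) = 50
f[9] = max(25+25, 14+0) = 50
One optimal cutting: pieces 4 + 4 with 1 foot of scrap → $50.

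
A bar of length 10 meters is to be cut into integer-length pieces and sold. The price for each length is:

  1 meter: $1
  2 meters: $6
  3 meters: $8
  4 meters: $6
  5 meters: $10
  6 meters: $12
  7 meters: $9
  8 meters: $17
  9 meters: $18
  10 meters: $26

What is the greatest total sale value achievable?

Build R[k] bottom-up: R[k] = max over allowed piece i of (p[i] + R[k−i]).
R[1] = 1
R[2] = 6
R[3] = 8
R[4] = 12  (first piece 2, then R[2]=6)
R[5] = 14  (first piece 2, then R[3]=8)
R[6] = 18  (first piece 2, then R[4]=12)
R[7] = 20  (first piece 2, then R[5]=14)
R[8] = 24  (first piece 2, then R[6]=18)
R[9] = 26  (first piece 2, then R[7]=20)
R[10] = 30  (first piece 2, then R[8]=24)
One optimal cutting: 2 + 2 + 2 + 2 + 2 → $6 + $6 + $6 + $6 + $6 = $30.

30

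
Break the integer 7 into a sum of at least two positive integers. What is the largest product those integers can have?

12

Fill g[k] for k=2..7: at each k try every first piece i and multiply by the better of (k−i) uncut or g[k−i].
g[2] = 1*max(1,0) = 1*1 = 1
g[3] = 1*max(2,1) = 1*2 = 2
g[4] = 2*max(2,1) = 2*2 = 4
g[5] = 2*max(3,2) = 2*3 = 6
g[6] = 3*max(3,2) = 3*3 = 9
g[7] = 2*max(5,6) = 2*6 = 12
One optimal split: 3 + 2 + 2; product 3*2*2 = 12.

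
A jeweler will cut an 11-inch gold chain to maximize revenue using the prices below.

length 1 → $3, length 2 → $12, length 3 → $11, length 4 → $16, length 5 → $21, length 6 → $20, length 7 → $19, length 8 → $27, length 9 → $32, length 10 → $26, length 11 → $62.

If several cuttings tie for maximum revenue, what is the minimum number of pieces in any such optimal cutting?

Consider every possible first cut. r[k] is the best of p[i]+r[k−i] over all sellable i≤k.
r[1] = 3
r[2] = 12
r[3] = 15  (first piece 1, then r[2]=12)
r[4] = 24  (first piece 2, then r[2]=12)
r[5] = 27  (first piece 1, then r[4]=24)
r[6] = 36  (first piece 2, then r[4]=24)
r[7] = 39  (first piece 1, then r[6]=36)
r[8] = 48  (first piece 2, then r[6]=36)
r[9] = 51  (first piece 1, then r[8]=48)
r[10] = 60  (first piece 2, then r[8]=48)
r[11] = 63  (first piece 1, then r[10]=60)
Maximum revenue is $63.
Now minimize piece count subject to staying optimal: for each k, pieces[k] = 1 + min over i with p[i]+r[k−i]=r[k] of pieces[k−i].
pieces[8] = 4
pieces[9] = 5
pieces[10] = 5
pieces[11] = 6

6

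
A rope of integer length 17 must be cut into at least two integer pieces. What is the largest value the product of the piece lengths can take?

Define prod[k] = max over 1≤i<k of i · max(k−i, prod[k−i]); the inner max lets the remainder stay uncut if that's better.
prod[2] = 1·max(1,0) = 1·1 = 1
prod[3] = 1·max(2,1) = 1·2 = 2
prod[4] = 2·max(2,1) = 2·2 = 4
prod[5] = 2·max(3,2) = 2·3 = 6
prod[6] = 3·max(3,2) = 3·3 = 9
prod[7] = 2·max(5,6) = 2·6 = 12
prod[8] = 2·max(6,9) = 2·9 = 18
prod[9] = 3·max(6,9) = 3·9 = 27
prod[10] = 2·max(8,18) = 2·18 = 36
prod[11] = 2·max(9,27) = 2·27 = 54
prod[12] = 3·max(9,27) = 3·27 = 81
prod[13] = 2·max(11,54) = 2·54 = 108
prod[14] = 2·max(12,81) = 2·81 = 162
prod[15] = 3·max(12,81) = 3·81 = 243
prod[16] = 2·max(14,162) = 2·162 = 324
prod[17] = 2·max(15,243) = 2·243 = 486
One optimal split: 3 + 3 + 3 + 3 + 3 + 2; product 3·3·3·3·3·2 = 486.

486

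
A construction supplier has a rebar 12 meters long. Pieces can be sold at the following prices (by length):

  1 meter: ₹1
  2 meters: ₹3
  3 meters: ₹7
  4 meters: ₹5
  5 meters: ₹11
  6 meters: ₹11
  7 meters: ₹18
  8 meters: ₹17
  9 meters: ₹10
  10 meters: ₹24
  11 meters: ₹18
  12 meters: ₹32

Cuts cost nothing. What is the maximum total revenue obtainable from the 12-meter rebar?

32

Build R[k] bottom-up: R[k] = max over allowed piece i of (p[i] + R[k−i]).
R[1] = 1
R[2] = 3
R[3] = 7
R[4] = 8  (first piece 1, then R[3]=7)
R[5] = 11
R[6] = 14  (first piece 3, then R[3]=7)
R[7] = 18
R[8] = 19  (first piece 1, then R[7]=18)
R[9] = 21  (first piece 2, then R[7]=18)
R[10] = 25  (first piece 3, then R[7]=18)
R[11] = 26  (first piece 1, then R[10]=25)
R[12] = 32
Best is to sell the whole 12-meter piece uncut for ₹32.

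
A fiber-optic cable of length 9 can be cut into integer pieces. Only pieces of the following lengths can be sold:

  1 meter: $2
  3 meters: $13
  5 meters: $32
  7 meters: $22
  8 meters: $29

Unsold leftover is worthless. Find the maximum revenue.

47

Build f[k] bottom-up: f[k] = max over allowed piece i of (p[i] + f[k−i]).
f[1] = 2
f[2] = 4  (first piece 1, then f[1]=2)
f[3] = max(2+4, 13+0) = 13
f[4] = max(2+13, 13+2) = 15
f[5] = max(2+15, 13+4, 32+0) = 32
f[6] = max(2+32, 13+13, 32+2) = 34
f[7] = max(2+34, 13+15, 32+4, 22+0) = 36
f[8] = max(2+36, 13+32, 32+13, 22+2, 29+0) = 45
f[9] = max(2+45, 13+34, 32+15, 22+4, 29+2) = 47
One optimal cutting: 5 + 3 + 1 → $47.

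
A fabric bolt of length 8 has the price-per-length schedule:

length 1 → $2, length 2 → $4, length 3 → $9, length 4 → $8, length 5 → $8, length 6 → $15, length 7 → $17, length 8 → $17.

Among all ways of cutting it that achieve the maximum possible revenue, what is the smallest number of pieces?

3

Let r[k] be the best obtainable value from length k. For each k, try every first piece i and keep the best of price[i] + r[k−i].
r[1] = 2
r[2] = 4  (first piece 1, then r[1]=2)
r[3] = 9
r[4] = 11  (first piece 1, then r[3]=9)
r[5] = 13  (first piece 1, then r[4]=11)
r[6] = 18  (first piece 3, then r[3]=9)
r[7] = 20  (first piece 1, then r[6]=18)
r[8] = 22  (first piece 1, then r[7]=20)
Maximum revenue is $22.
Now minimize piece count subject to staying optimal: for each k, pieces[k] = 1 + min over i with p[i]+r[k−i]=r[k] of pieces[k−i].
pieces[5] = 2
pieces[6] = 2
pieces[7] = 3
pieces[8] = 3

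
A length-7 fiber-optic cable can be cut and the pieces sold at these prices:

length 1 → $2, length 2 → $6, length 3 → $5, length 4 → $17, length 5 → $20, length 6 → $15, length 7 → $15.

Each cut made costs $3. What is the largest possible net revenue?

23

Build r[k] bottom-up: r[k] = max over allowed piece i of (p[i] + r[k−i]) − 3 per cut.
r[1] = 2
r[2] = max(2+2-3, 6+0) = 6
r[3] = max(2+6-3, 6+2-3, 5+0) = 5
r[4] = max(2+5-3, 6+6-3, 5+2-3, 17+0) = 17
r[5] = max(2+17-3, 6+5-3, 5+6-3, 17+2-3, 20+0) = 20
r[6] = max(2+20-3, 6+17-3, 5+5-3, 17+6-3, 20+2-3, 15+0) = 20
r[7] = max(2+20-3, 6+20-3, 5+17-3, …, 15+2-3, 15+0) = 23
One optimal plan: pieces 5 + 2 (1 cut) → $26 − $3 = $23.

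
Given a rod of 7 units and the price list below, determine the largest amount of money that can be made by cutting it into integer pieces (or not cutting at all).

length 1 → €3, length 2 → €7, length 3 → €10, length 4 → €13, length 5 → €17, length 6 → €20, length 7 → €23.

24

Build R[k] bottom-up: R[k] = max over allowed piece i of (p[i] + R[k−i]).
R[1] = 3
R[2] = max(3+3, 7+0) = 7
R[3] = max(3+7, 7+3, 10+0) = 10
R[4] = max(3+10, 7+7, 10+3, 13+0) = 14
R[5] = max(3+14, 7+10, 10+7, 13+3, 17+0) = 17
R[6] = max(3+17, 7+14, 10+10, 13+7, 17+3, 20+0) = 21
R[7] = max(3+21, 7+17, 10+14, …, 20+3, 23+0) = 24
One optimal cutting: 2 + 2 + 2 + 1 → €7 + €7 + €7 + €3 = €24.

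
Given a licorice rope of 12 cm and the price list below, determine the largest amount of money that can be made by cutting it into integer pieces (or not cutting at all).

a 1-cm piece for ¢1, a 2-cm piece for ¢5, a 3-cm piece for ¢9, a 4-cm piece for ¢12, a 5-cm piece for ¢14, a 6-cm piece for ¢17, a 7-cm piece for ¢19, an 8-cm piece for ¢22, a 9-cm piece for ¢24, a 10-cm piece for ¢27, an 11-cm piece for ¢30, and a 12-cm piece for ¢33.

Consider every possible first cut. best[k] is the best of p[i]+best[k−i] over all sellable i≤k.
best[1] = 1
best[2] = max(1+1, 5+0) = 5
best[3] = max(1+5, 5+1, 9+0) = 9
best[4] = max(1+9, 5+5, 9+1, 12+0) = 12
best[5] = max(1+12, 5+9, 9+5, 12+1, 14+0) = 14
best[6] = max(1+14, 5+12, 9+9, 12+5, 14+1, 17+0) = 18
best[7] = max(1+18, 5+14, 9+12, …, 17+1, 19+0) = 21
best[8] = max(1+21, 5+18, 9+14, …, 19+1, 22+0) = 24
best[9] = max(1+24, 5+21, 9+18, …, 22+1, 24+0) = 27
best[10] = max(1+27, 5+24, 9+21, …, 24+1, 27+0) = 30
best[11] = max(1+30, 5+27, 9+24, …, 27+1, 30+0) = 33
best[12] = max(1+33, 5+30, 9+27, …, 30+1, 33+0) = 36
One optimal cutting: 3 + 3 + 3 + 3 → ¢9 + ¢9 + ¢9 + ¢9 = ¢36.

36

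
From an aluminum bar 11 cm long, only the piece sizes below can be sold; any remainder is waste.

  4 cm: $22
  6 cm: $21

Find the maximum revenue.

Consider every possible first cut. r[k] is the best of p[i]+r[k−i] over all sellable i≤k.
r[1] = 0
r[2] = 0
r[3] = 0
r[4] = 22
r[5] = 22
r[6] = 22
r[7] = 22
r[8] = 44  (first piece 4, then r[4]=22)
r[9] = 44
r[10] = 44
r[11] = 44
One optimal cutting: pieces 4 + 4 with 3 cm of scrap → $44.

44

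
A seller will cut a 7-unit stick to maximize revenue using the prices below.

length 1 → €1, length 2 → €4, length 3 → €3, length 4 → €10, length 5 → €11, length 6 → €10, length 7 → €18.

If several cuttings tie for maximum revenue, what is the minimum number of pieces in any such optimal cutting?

Let r[k] be the best obtainable value from length k. For each k, try every first piece i and keep the best of price[i] + r[k−i].
r[1] = 1
r[2] = 4
r[3] = 5  (first piece 1, then r[2]=4)
r[4] = 10
r[5] = 11  (first piece 1, then r[4]=10)
r[6] = 14  (first piece 2, then r[4]=10)
r[7] = 18
Maximum revenue is €18.
Now minimize piece count subject to staying optimal: for each k, pieces[k] = 1 + min over i with p[i]+r[k−i]=r[k] of pieces[k−i].
pieces[4] = 1
pieces[5] = 1
pieces[6] = 2
pieces[7] = 1

1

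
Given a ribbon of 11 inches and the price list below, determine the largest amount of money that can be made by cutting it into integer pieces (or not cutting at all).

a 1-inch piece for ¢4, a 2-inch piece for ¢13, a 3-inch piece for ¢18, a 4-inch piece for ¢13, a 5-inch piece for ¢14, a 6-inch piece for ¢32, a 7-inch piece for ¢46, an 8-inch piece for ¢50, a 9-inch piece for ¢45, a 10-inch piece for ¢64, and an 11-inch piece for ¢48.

72

Build best[k] bottom-up: best[k] = max over allowed piece i of (p[i] + best[k−i]).
best[1] = 4
best[2] = max(4+4, 13+0) = 13
best[3] = max(4+13, 13+4, 18+0) = 18
best[4] = max(4+18, 13+13, 18+4, 13+0) = 26
best[5] = max(4+26, 13+18, 18+13, 13+4, 14+0) = 31
best[6] = max(4+31, 13+26, 18+18, 13+13, 14+4, 32+0) = 39
best[7] = max(4+39, 13+31, 18+26, …, 32+4, 46+0) = 46
best[8] = max(4+46, 13+39, 18+31, …, 46+4, 50+0) = 52
best[9] = max(4+52, 13+46, 18+39, …, 50+4, 45+0) = 59
best[10] = max(4+59, 13+52, 18+46, …, 45+4, 64+0) = 65
best[11] = max(4+65, 13+59, 18+52, …, 64+4, 48+0) = 72
One optimal cutting: 7 + 2 + 2 → ¢46 + ¢13 + ¢13 = ¢72.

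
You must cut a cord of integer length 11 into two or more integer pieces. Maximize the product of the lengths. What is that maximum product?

54

Let prod[k] be the best product for length k (with at least one cut). For each first piece i, the rest contributes max(k−i, prod[k−i]).
prod[2] = 1·max(1,0) = 1·1 = 1
prod[3] = 1·max(2,1) = 1·2 = 2
prod[4] = 2·max(2,1) = 2·2 = 4
prod[5] = 2·max(3,2) = 2·3 = 6
prod[6] = 3·max(3,2) = 3·3 = 9
prod[7] = 2·max(5,6) = 2·6 = 12
prod[8] = 2·max(6,9) = 2·9 = 18
prod[9] = 3·max(6,9) = 3·9 = 27
prod[10] = 2·max(8,18) = 2·18 = 36
prod[11] = 2·max(9,27) = 2·27 = 54
One optimal split: 3 + 3 + 3 + 2; product 3·3·3·2 = 54.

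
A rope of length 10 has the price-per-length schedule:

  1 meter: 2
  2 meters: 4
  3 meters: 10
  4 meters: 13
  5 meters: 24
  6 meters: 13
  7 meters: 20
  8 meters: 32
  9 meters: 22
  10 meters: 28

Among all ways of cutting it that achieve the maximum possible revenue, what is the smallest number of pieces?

Consider every possible first cut. r[k] is the best of p[i]+r[k−i] over all sellable i≤k.
r[1] = 2
r[2] = max(2+2, 4+0) = 4
r[3] = max(2+4, 4+2, 10+0) = 10
r[4] = max(2+10, 4+4, 10+2, 13+0) = 13
r[5] = max(2+13, 4+10, 10+4, 13+2, 24+0) = 24
r[6] = max(2+24, 4+13, 10+10, 13+4, 24+2, 13+0) = 26
r[7] = max(2+26, 4+24, 10+13, …, 13+2, 20+0) = 28
r[8] = max(2+28, 4+26, 10+24, …, 20+2, 32+0) = 34
r[9] = max(2+34, 4+28, 10+26, …, 32+2, 22+0) = 37
r[10] = max(2+37, 4+34, 10+28, …, 22+2, 28+0) = 48
Maximum revenue is 48.
Now minimize piece count subject to staying optimal: for each k, pieces[k] = 1 + min over i with p[i]+r[k−i]=r[k] of pieces[k−i].
pieces[7] = 2
pieces[8] = 2
pieces[9] = 2
pieces[10] = 2

2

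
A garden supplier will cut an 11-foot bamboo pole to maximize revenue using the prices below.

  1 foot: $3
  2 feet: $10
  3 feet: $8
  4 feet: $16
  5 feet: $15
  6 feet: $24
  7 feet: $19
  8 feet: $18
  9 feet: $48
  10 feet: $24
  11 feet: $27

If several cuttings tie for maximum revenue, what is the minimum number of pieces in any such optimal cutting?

Build r[k] bottom-up: r[k] = max over allowed piece i of (p[i] + r[k−i]).
r[1] = 3
r[2] = 10
r[3] = 13  (first piece 1, then r[2]=10)
r[4] = 20  (first piece 2, then r[2]=10)
r[5] = 23  (first piece 1, then r[4]=20)
r[6] = 30  (first piece 2, then r[4]=20)
r[7] = 33  (first piece 1, then r[6]=30)
r[8] = 40  (first piece 2, then r[6]=30)
r[9] = 48
r[10] = 51  (first piece 1, then r[9]=48)
r[11] = 58  (first piece 2, then r[9]=48)
Maximum revenue is $58.
Now minimize piece count subject to staying optimal: for each k, pieces[k] = 1 + min over i with p[i]+r[k−i]=r[k] of pieces[k−i].
pieces[8] = 4
pieces[9] = 1
pieces[10] = 2
pieces[11] = 2

2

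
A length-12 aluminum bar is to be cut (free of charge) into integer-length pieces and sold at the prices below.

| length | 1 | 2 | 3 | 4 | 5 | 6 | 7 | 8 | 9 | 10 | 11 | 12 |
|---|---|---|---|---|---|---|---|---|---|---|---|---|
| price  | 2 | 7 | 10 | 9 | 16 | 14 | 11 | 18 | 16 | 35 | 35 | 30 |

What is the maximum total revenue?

42

Let best[k] be the best obtainable value from length k. For each k, try every first piece i and keep the best of price[i] + best[k−i].
best[1] = 2
best[2] = 7
best[3] = 10
best[4] = 14  (first piece 2, then best[2]=7)
best[5] = 17  (first piece 2, then best[3]=10)
best[6] = 21  (first piece 2, then best[4]=14)
best[7] = 24  (first piece 2, then best[5]=17)
best[8] = 28  (first piece 2, then best[6]=21)
best[9] = 31  (first piece 2, then best[7]=24)
best[10] = 35  (first piece 2, then best[8]=28)
best[11] = 38  (first piece 2, then best[9]=31)
best[12] = 42  (first piece 2, then best[10]=35)
One optimal cutting: 2 + 2 + 2 + 2 + 2 + 2 → $7 + $7 + $7 + $7 + $7 + $7 = $42.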